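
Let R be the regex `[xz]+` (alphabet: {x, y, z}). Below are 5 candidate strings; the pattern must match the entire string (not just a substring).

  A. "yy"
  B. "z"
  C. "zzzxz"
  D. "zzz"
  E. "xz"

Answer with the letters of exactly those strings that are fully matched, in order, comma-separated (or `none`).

A → no match
B → match
C → match
D → match
E → match

B, C, D, E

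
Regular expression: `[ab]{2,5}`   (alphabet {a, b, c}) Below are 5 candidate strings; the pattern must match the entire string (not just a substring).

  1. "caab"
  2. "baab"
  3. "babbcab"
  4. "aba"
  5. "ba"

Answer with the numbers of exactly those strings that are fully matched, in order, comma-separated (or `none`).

1 → no match
2 → match
3 → no match
4 → match
5 → match

2, 4, 5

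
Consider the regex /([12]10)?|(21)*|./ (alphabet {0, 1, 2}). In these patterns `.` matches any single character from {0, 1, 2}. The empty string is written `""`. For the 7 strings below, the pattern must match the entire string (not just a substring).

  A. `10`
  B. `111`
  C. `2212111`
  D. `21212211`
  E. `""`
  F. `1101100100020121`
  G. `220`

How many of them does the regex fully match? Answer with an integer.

1

A → no match
B → no match
C → no match
D → no match
E → match
F → no match
G → no match
Total matched: 1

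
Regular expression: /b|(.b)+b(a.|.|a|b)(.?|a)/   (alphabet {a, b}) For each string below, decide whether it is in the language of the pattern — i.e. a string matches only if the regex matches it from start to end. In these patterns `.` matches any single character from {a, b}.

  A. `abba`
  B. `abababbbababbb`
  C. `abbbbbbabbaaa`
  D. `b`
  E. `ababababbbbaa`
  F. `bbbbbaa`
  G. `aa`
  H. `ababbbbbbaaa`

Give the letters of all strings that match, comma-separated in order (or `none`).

A → match
B → match
C → no match
D → match
E → match
F → match
G → no match
H → match

A, B, D, E, F, H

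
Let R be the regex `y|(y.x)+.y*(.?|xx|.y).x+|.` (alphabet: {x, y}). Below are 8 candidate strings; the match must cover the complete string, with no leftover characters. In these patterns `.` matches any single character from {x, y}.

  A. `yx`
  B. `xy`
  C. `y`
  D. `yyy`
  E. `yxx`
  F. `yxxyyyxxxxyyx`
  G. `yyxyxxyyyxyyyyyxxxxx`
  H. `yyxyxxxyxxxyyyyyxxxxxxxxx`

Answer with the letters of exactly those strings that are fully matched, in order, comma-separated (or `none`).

C

A → no match
B → no match
C → match
D → no match
E → no match
F → no match
G → no match
H → no match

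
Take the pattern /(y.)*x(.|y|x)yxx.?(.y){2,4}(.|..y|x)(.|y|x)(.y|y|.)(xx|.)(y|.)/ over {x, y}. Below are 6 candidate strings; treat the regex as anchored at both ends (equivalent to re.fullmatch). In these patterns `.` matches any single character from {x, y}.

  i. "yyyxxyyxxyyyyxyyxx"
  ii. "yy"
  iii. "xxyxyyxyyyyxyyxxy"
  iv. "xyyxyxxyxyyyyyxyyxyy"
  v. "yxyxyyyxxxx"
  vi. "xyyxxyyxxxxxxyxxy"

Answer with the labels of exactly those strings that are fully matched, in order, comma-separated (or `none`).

i → match
ii. "yy" → no match
iii → no match
iv → no match
v. "yxyxyyyxxxx" → no match
vi → no match

i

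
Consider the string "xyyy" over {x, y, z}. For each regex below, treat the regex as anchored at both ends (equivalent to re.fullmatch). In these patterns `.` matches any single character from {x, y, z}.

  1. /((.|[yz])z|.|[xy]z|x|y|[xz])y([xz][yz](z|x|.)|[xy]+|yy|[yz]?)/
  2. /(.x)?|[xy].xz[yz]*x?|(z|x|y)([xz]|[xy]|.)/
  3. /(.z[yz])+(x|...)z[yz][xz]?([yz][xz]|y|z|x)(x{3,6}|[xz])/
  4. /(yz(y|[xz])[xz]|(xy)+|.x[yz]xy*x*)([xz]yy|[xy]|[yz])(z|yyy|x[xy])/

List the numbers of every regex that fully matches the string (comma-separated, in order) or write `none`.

1

1 → match
2 → no match
3 → no match
4 → no match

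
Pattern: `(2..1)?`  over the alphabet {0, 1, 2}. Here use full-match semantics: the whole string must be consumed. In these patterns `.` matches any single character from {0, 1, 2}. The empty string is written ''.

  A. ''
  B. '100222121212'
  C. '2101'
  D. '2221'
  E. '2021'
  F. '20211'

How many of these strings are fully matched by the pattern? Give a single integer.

4

A → match
B → no match
C → match
D → match
E → match
F → no match
Total matched: 4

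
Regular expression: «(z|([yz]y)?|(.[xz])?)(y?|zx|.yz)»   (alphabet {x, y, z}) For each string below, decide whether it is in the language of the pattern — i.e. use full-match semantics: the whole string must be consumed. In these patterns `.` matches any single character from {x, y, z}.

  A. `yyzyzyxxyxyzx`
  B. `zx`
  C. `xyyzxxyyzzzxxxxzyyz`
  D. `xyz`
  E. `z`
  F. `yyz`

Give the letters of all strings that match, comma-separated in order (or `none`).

B, D, E, F

A → no match
B → match
C → no match
D → match
E → match
F → match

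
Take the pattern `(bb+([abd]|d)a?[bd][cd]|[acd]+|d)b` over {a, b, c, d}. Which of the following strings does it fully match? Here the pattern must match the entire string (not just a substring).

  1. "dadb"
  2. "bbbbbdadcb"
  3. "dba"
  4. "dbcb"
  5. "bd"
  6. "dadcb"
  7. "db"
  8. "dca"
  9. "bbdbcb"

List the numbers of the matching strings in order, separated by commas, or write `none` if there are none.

1 → match
2 → match
3 → no match — must end with "b"
4 → no match
5 → no match — must end with "b"
6 → match
7 → match
8 → no match — must end with "b"
9 → match

1, 2, 6, 7, 9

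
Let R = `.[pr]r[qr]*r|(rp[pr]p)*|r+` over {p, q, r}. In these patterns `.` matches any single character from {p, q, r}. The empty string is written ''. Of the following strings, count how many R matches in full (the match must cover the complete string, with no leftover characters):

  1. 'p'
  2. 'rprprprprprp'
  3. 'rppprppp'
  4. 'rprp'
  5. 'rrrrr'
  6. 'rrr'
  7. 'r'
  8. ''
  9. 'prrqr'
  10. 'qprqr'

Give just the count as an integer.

1. 'p' → no match
2. 'rprprprprprp' → match
3. 'rppprppp' → match
4. 'rprp' → match
5. 'rrrrr' → match
6. 'rrr' → match
7. 'r' → match
8. '' → match
9. 'prrqr' → match
10. 'qprqr' → match
Total matched: 9

9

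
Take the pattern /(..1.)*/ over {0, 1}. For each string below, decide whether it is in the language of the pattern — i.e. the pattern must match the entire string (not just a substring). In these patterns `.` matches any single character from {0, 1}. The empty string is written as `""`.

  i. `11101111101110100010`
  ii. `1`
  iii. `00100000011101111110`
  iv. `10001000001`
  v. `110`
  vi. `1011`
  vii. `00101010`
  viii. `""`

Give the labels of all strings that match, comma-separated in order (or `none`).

i, vi, vii, viii

i → match
ii → no match
iii → no match
iv → no match
v → no match
vi → match
vii → match
viii → match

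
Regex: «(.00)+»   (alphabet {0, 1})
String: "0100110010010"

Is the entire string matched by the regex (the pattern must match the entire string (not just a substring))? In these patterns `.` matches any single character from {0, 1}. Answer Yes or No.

No

Every match must end with "00", but "0100110010010" does not.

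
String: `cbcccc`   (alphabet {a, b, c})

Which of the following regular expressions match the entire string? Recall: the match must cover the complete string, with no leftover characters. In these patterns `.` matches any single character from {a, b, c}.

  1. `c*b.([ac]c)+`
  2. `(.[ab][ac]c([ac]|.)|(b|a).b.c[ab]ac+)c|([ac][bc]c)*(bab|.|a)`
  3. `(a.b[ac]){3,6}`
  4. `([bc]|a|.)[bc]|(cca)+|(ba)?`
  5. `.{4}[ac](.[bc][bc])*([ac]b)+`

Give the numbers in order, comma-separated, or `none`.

1 → no match
2 → match
3 → no match — must start with `a`
4 → no match
5 → no match — must end with `b`

2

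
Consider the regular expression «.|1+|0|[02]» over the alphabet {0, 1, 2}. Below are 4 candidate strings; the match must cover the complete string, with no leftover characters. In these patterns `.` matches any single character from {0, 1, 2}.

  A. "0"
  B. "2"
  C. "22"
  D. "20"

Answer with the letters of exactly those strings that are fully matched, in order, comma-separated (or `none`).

A, B

A → match
B → match
C → no match
D → no match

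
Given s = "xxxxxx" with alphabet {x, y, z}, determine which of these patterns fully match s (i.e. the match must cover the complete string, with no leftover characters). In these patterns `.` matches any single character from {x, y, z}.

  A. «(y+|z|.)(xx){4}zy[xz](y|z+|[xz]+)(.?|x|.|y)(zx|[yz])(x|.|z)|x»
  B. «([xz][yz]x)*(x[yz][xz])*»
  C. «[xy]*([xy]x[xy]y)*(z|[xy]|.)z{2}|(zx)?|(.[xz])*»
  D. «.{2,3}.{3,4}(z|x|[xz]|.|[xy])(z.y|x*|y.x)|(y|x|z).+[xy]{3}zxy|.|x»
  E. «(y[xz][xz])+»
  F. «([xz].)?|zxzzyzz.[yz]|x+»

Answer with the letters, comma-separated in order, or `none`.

A → no match
B → no match
C → match
D → match
E → no match — must start with "y"
F → match

C, D, F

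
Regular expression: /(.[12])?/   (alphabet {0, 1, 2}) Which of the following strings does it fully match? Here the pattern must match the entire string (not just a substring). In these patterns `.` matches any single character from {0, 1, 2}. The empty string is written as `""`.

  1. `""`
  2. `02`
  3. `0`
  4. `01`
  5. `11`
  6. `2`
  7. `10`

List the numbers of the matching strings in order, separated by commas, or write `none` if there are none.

1, 2, 4, 5

1 → match
2 → match
3 → no match
4 → match
5 → match
6 → no match
7 → no match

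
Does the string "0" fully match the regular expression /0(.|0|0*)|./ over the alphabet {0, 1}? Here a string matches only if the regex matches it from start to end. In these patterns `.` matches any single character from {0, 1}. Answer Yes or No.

Yes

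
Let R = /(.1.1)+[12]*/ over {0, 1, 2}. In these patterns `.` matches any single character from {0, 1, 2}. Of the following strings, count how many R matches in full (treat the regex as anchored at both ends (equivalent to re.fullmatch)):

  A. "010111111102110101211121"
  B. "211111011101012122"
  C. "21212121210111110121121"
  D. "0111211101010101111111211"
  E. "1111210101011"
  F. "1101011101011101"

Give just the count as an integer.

A → no match
B → match
C → match
D → match
E → match
F → match
Total matched: 5

5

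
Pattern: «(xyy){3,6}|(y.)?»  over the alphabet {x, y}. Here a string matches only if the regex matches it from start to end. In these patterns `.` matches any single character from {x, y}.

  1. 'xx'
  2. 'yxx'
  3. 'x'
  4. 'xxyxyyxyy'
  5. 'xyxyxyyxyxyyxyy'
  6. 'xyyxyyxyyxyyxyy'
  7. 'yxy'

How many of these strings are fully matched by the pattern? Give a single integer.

1

1 → no match
2 → no match
3 → no match
4 → no match
5 → no match
6 → match
7 → no match
Total matched: 1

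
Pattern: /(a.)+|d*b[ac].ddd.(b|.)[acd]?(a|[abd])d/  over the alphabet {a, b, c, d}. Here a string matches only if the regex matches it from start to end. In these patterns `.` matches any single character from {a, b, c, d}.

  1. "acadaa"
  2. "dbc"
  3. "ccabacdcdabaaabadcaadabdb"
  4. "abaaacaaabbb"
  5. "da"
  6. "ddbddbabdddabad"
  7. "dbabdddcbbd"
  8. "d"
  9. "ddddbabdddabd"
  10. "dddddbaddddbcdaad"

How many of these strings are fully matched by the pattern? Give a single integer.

1 → match
2 → no match
3 → no match
4 → no match
5 → no match
6 → no match
7 → match
8 → no match
9 → no match
10 → no match
Total matched: 2

2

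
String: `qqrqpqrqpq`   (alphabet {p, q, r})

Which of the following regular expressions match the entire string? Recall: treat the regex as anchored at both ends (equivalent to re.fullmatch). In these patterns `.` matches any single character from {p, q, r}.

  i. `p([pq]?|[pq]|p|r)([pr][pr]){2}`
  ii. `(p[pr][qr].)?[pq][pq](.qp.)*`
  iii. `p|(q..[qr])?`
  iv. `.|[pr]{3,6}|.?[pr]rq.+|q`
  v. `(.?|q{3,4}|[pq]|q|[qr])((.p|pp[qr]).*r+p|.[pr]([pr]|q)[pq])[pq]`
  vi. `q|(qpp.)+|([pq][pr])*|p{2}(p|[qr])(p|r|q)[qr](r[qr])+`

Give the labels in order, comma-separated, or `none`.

i → no match — must start with `p`
ii → match
iii → no match
iv → no match
v → no match
vi → no match

ii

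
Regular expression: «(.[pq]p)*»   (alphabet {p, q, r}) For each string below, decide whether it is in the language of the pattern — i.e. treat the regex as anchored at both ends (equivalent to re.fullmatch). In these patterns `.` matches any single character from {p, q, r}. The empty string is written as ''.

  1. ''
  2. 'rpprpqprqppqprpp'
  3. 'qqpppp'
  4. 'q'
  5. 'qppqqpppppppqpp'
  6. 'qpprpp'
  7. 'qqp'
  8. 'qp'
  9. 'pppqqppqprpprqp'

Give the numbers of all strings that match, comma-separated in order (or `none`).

1 → match
2 → no match
3 → match
4 → no match
5 → match
6 → match
7 → match
8 → no match
9 → match

1, 3, 5, 6, 7, 9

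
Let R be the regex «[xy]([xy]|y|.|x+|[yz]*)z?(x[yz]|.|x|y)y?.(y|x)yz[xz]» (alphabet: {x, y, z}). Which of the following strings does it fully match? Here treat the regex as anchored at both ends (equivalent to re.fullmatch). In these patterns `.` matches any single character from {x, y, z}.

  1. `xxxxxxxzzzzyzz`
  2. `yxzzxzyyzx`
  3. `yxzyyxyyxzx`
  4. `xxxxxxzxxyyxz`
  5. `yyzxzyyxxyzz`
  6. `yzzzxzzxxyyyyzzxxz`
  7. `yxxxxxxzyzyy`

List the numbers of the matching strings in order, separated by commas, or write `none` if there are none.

none

1 → no match
2 → no match
3 → no match
4 → no match
5 → no match
6 → no match
7 → no match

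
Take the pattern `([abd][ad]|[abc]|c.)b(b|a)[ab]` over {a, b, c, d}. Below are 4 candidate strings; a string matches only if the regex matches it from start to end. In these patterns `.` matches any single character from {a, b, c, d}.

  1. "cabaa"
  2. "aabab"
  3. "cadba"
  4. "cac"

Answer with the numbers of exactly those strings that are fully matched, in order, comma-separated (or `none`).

1, 2

1. "cabaa" → match
2. "aabab" → match
3. "cadba" → no match
4. "cac" → no match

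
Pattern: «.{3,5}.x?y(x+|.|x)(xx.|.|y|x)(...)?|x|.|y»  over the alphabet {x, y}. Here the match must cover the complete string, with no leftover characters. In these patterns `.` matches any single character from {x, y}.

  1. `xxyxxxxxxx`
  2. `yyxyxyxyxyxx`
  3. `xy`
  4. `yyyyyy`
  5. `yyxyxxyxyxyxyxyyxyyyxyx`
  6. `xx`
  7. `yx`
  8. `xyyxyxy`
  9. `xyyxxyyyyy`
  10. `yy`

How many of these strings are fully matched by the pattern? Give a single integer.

1 → no match
2 → no match
3 → no match
4 → no match
5 → no match
6 → no match
7 → no match
8 → match
9 → no match
10 → no match
Total matched: 1

1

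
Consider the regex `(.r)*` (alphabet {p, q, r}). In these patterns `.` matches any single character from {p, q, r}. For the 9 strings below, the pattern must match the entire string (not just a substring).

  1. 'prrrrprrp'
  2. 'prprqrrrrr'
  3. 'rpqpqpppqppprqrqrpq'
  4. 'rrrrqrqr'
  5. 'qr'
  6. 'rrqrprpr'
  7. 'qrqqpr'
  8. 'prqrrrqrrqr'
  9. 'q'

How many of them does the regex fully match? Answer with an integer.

4

1 → no match
2 → match
3 → no match
4 → match
5 → match
6 → match
7 → no match
8 → no match
9 → no match
Total matched: 4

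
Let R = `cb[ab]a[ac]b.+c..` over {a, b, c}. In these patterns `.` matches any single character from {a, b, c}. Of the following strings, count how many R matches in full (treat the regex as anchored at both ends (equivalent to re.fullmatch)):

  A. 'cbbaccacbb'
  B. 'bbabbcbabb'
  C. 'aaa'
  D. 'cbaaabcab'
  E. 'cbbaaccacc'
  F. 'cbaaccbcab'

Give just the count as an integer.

0

A. 'cbbaccacbb' → no match
B. 'bbabbcbabb' → no match — must start with 'cb'
C. 'aaa' → no match — must start with 'cb'
D. 'cbaaabcab' → no match
E. 'cbbaaccacc' → no match
F. 'cbaaccbcab' → no match
Total matched: 0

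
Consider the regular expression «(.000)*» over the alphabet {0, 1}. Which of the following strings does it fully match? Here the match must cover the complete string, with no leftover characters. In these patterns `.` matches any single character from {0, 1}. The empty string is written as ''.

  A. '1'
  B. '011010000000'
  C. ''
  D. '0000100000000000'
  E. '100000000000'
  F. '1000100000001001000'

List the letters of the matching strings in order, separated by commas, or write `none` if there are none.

C, D, E

A → no match
B → no match
C → match
D → match
E → match
F → no match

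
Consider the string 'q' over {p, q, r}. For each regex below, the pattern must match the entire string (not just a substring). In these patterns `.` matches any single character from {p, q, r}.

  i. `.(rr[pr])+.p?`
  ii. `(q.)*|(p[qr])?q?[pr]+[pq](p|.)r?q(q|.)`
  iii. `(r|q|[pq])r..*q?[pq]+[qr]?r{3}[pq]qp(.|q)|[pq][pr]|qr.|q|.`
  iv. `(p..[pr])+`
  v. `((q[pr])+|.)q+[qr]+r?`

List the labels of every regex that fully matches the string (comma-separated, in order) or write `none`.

iii

i → no match
ii → no match
iii → match
iv → no match — must start with 'p'
v → no match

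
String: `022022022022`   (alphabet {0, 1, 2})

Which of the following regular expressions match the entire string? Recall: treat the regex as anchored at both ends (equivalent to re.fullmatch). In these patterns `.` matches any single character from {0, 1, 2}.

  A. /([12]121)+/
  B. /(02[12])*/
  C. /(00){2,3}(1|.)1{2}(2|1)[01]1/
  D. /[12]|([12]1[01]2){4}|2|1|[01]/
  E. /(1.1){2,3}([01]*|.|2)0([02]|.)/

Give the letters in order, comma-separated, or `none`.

A → no match — must end with `121`
B → match
C → no match — must start with `00`
D → no match
E → no match — must start with `1`

B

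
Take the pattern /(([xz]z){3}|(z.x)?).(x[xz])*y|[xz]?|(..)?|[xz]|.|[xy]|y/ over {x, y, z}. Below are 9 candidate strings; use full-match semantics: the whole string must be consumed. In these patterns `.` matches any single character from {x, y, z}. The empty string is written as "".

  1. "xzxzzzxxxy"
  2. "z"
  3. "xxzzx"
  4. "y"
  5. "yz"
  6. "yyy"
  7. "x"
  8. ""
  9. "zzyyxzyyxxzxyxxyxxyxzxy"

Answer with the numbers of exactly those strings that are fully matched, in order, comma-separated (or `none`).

1, 2, 4, 5, 7, 8

1 → match
2 → match
3 → no match
4 → match
5 → match
6 → no match
7 → match
8 → match
9 → no match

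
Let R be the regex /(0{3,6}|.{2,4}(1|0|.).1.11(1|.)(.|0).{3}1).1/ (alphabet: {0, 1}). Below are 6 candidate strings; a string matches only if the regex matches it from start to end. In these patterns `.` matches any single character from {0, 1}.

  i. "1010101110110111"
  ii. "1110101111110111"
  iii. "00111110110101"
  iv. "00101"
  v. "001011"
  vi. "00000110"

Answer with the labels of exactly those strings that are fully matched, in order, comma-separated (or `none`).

i, ii

i → match
ii → match
iii → no match
iv. "00101" → no match
v. "001011" → no match
vi. "00000110" → no match — must end with "1"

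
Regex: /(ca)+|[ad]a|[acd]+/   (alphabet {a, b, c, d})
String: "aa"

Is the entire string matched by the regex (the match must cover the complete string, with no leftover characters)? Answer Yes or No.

Yes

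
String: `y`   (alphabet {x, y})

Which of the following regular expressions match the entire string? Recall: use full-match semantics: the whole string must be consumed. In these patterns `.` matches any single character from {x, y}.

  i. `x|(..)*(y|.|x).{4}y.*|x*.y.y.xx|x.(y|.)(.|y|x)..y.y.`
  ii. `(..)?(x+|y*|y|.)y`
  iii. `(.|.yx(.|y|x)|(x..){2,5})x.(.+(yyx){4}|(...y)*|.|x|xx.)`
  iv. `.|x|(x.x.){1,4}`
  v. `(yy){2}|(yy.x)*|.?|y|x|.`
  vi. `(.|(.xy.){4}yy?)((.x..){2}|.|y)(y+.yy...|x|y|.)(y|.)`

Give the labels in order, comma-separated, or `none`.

i → no match
ii → match
iii → no match
iv → match
v → match
vi → no match

ii, iv, v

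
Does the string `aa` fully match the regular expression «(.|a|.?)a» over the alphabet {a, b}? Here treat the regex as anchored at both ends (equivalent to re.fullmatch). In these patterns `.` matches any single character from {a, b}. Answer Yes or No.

Yes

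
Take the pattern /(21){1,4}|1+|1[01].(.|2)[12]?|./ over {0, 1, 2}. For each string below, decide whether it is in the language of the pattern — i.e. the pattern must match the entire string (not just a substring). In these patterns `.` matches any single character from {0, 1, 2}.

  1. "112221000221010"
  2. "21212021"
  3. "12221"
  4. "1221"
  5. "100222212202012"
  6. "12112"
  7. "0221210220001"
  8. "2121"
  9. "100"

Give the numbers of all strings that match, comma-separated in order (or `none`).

8

1 → no match
2 → no match
3 → no match
4 → no match
5 → no match
6 → no match
7 → no match
8 → match
9 → no match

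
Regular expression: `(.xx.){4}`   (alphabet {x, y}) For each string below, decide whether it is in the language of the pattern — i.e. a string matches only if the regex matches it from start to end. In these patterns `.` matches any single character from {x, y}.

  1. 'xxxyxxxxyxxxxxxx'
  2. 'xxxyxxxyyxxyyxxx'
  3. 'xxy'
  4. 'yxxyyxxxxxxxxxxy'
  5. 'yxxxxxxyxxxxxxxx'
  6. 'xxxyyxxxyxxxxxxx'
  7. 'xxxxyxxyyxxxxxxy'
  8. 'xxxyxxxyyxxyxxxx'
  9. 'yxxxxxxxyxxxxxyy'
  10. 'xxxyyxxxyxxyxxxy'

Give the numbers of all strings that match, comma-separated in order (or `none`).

1 → match
2 → match
3 → no match
4 → match
5 → match
6 → match
7 → match
8 → match
9 → no match
10 → match

1, 2, 4, 5, 6, 7, 8, 10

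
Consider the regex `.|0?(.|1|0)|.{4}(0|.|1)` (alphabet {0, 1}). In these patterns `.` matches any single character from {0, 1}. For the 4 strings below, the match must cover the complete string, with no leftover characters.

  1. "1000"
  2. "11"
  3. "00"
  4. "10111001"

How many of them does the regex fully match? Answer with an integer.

1 → no match
2 → no match
3 → match
4 → no match
Total matched: 1

1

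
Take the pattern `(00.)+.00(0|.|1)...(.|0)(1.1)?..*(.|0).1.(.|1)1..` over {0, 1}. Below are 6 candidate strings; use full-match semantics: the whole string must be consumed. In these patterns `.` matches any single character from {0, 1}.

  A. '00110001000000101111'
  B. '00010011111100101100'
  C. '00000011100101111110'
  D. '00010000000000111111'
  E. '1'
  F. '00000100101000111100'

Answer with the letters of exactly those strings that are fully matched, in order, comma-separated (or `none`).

A, B, C, D

A → match
B → match
C → match
D → match
E → no match — must start with '00'
F → no match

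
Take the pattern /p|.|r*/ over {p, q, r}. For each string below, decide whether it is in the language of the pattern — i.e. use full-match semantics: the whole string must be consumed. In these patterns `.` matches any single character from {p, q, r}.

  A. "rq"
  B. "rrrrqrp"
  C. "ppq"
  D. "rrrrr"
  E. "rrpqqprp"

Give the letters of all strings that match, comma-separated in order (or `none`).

A → no match
B → no match
C → no match
D → match
E → no match

D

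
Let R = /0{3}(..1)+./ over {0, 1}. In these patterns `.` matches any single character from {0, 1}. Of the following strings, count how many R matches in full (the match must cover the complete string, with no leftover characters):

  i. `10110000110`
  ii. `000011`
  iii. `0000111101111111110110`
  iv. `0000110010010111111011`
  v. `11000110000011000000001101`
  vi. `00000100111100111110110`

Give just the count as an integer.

1

i. `10110000110` → no match — must start with `0`
ii. `000011` → no match
iii → no match
iv → match
v → no match — must start with `0`
vi → no match
Total matched: 1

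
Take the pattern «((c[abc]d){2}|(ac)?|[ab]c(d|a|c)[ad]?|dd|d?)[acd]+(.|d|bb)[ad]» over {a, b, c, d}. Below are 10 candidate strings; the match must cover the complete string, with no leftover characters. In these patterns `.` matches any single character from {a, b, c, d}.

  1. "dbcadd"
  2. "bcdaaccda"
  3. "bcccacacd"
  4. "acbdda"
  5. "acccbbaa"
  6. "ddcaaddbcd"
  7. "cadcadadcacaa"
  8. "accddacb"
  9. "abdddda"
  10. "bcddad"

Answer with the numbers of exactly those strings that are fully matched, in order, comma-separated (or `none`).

1 → no match
2 → match
3 → match
4 → no match
5 → no match
6 → no match
7 → match
8 → no match
9 → no match
10 → match

2, 3, 7, 10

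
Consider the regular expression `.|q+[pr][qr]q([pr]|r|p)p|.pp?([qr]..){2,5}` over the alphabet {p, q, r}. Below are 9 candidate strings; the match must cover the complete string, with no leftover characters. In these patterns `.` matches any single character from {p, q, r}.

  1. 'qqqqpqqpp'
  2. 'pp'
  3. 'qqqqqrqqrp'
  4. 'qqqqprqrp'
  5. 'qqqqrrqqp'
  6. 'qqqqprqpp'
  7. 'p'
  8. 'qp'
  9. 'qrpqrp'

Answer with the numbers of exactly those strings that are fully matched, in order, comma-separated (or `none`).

1, 3, 4, 6, 7

1. 'qqqqpqqpp' → match
2. 'pp' → no match
3. 'qqqqqrqqrp' → match
4. 'qqqqprqrp' → match
5. 'qqqqrrqqp' → no match
6. 'qqqqprqpp' → match
7. 'p' → match
8. 'qp' → no match
9. 'qrpqrp' → no match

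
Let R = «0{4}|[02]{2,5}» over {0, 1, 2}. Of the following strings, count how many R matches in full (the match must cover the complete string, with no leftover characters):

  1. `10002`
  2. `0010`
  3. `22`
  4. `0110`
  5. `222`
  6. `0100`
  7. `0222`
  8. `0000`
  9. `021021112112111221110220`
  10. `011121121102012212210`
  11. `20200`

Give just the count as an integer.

5

1 → no match
2 → no match
3 → match
4 → no match
5 → match
6 → no match
7 → match
8 → match
9 → no match
10 → no match
11 → match
Total matched: 5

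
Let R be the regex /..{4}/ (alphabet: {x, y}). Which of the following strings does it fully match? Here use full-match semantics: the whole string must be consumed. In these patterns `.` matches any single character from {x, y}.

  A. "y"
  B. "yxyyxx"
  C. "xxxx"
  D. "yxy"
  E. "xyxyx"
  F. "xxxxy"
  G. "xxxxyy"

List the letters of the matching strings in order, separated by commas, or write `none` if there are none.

E, F

A → no match
B → no match
C → no match
D → no match
E → match
F → match
G → no match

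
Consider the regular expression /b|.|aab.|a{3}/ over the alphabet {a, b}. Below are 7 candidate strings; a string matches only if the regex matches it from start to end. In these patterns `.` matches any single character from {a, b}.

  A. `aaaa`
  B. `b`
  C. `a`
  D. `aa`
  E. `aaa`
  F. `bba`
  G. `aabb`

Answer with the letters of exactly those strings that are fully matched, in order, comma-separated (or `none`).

B, C, E, G

A → no match
B → match
C → match
D → no match
E → match
F → no match
G → match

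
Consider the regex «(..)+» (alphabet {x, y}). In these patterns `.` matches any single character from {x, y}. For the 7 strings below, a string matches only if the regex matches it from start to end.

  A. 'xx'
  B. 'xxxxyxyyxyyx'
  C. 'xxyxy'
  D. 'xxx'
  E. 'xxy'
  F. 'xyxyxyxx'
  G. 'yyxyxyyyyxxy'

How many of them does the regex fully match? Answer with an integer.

4

A. 'xx' → match
B. 'xxxxyxyyxyyx' → match
C. 'xxyxy' → no match
D. 'xxx' → no match
E. 'xxy' → no match
F. 'xyxyxyxx' → match
G. 'yyxyxyyyyxxy' → match
Total matched: 4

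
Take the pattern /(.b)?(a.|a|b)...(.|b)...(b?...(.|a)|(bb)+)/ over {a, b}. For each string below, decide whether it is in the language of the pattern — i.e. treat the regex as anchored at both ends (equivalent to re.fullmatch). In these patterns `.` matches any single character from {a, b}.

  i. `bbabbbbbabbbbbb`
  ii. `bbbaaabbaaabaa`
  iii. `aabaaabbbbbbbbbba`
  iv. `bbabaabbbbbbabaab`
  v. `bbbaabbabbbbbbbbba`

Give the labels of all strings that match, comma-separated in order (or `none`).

i, ii

i → match
ii → match
iii → no match
iv → no match
v → no match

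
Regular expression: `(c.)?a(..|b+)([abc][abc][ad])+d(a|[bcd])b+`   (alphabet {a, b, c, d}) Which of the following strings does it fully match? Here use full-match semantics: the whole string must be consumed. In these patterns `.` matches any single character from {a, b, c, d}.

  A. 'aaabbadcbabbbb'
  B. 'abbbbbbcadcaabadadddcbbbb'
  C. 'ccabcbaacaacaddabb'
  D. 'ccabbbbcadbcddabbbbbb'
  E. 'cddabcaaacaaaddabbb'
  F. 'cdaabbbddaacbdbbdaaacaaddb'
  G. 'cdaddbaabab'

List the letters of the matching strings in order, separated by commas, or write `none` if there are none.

A → no match
B → no match
C → match
D → match
E → no match
F → no match
G. 'cdaddbaabab' → no match

C, D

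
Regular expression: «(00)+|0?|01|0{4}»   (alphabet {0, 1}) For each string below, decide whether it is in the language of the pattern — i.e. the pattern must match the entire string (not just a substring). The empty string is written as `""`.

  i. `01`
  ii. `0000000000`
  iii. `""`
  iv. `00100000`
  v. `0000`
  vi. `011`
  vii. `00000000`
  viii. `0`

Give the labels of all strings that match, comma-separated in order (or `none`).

i → match
ii → match
iii → match
iv → no match
v → match
vi → no match
vii → match
viii → match

i, ii, iii, v, vii, viii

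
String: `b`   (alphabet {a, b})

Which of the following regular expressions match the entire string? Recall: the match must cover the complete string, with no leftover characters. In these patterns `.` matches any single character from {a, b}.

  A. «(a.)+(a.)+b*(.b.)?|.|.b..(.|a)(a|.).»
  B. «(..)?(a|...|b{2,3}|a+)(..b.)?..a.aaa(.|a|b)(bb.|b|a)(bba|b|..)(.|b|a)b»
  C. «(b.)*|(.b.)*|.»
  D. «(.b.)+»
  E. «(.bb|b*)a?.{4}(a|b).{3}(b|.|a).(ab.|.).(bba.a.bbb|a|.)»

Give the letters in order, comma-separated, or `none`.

A → match
B → no match
C → match
D → no match
E → no match

A, C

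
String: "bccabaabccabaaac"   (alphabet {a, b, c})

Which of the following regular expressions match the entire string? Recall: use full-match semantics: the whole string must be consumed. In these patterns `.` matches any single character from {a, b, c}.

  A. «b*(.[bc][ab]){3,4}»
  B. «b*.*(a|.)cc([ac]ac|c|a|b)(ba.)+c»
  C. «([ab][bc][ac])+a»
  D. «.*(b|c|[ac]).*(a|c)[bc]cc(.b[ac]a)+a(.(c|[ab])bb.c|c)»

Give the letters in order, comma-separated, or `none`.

A → no match
B → no match
C → no match — must end with "a"
D → match

D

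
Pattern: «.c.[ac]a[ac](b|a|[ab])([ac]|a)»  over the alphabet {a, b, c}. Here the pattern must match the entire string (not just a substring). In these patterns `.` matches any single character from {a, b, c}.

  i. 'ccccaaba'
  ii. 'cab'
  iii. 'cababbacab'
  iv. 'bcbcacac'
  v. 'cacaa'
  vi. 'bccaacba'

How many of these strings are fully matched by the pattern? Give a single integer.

3

i → match
ii → no match
iii → no match
iv → match
v → no match
vi → match
Total matched: 3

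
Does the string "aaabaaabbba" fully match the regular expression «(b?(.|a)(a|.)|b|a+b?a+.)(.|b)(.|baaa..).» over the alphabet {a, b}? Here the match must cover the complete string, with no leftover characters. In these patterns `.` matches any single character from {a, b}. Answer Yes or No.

Yes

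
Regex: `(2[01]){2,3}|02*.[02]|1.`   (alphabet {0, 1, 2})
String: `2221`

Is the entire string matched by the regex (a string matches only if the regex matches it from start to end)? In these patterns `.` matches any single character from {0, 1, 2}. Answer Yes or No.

No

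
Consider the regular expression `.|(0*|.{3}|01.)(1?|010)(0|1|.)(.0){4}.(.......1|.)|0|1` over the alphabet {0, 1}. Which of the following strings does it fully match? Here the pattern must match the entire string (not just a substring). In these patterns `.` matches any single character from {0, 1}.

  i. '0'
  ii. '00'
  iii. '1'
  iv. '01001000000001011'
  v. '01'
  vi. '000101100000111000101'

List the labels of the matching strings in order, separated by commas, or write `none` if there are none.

i → match
ii → no match
iii → match
iv → match
v → no match
vi → no match

i, iii, iv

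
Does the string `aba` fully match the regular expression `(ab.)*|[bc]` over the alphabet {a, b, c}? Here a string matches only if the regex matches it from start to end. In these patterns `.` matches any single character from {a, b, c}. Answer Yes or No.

Yes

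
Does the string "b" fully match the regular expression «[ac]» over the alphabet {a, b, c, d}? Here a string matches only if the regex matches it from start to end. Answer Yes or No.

No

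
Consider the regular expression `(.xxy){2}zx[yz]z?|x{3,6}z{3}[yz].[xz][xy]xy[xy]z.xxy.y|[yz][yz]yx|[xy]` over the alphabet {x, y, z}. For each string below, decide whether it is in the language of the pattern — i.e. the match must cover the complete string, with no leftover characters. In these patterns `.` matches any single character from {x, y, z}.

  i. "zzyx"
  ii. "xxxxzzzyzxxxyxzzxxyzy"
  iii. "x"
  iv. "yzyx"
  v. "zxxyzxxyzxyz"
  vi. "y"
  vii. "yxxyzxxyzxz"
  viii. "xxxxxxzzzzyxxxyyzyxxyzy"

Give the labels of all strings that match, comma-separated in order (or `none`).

i, ii, iii, iv, v, vi, vii, viii

i → match
ii → match
iii → match
iv → match
v → match
vi → match
vii → match
viii → match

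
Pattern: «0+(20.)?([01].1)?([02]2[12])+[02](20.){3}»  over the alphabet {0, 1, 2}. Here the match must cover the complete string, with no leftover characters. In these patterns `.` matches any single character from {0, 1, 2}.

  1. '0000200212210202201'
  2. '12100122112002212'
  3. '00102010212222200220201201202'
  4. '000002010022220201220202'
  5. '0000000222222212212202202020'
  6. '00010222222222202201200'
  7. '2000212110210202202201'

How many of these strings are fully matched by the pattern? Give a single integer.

1

1 → no match
2 → no match — must start with '0'
3 → no match
4 → no match
5 → no match
6 → match
7 → no match — must start with '0'
Total matched: 1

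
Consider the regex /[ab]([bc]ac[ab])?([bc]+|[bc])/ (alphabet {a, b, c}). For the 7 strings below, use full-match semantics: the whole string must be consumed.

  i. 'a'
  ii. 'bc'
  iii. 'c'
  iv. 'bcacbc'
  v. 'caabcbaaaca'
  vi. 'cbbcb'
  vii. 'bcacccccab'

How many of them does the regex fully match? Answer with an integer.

i. 'a' → no match
ii. 'bc' → match
iii. 'c' → no match
iv. 'bcacbc' → match
v. 'caabcbaaaca' → no match
vi. 'cbbcb' → no match
vii. 'bcacccccab' → no match
Total matched: 2

2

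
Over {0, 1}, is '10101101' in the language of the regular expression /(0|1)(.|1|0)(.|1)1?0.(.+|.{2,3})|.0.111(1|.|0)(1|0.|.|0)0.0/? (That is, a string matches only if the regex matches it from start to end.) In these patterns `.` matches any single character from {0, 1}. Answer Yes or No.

Yes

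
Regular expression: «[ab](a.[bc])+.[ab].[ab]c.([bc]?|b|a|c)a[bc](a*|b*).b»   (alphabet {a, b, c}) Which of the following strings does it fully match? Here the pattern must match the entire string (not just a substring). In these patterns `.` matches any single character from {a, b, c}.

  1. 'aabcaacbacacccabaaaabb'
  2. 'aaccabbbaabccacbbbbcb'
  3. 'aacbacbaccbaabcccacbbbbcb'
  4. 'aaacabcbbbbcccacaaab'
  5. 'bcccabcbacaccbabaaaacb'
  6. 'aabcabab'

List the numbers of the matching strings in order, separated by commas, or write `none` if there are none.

1 → match
2 → match
3 → match
4 → match
5 → no match
6 → no match

1, 2, 3, 4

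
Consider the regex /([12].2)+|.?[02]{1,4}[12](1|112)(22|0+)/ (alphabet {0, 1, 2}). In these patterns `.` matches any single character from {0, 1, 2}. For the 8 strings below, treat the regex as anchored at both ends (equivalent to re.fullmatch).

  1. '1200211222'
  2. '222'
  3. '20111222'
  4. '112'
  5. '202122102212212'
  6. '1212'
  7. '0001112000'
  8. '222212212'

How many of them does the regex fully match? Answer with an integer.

1 → match
2 → match
3 → match
4 → match
5 → match
6 → no match
7 → match
8 → match
Total matched: 7

7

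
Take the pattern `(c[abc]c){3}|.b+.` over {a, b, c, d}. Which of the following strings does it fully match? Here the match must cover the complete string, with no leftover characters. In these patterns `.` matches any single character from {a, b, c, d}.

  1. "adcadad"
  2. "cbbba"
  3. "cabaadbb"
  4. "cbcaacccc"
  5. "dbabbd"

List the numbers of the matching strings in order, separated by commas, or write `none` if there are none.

2

1 → no match
2 → match
3 → no match
4 → no match
5 → no match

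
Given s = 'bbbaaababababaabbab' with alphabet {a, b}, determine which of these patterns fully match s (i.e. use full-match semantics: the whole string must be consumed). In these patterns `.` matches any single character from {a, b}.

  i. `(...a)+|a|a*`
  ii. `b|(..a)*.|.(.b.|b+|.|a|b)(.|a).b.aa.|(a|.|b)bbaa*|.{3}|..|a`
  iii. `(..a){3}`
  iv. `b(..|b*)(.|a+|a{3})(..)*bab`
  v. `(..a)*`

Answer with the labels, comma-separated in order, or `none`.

i → no match
ii → no match
iii → no match — must end with 'a'
iv → match
v → no match

iv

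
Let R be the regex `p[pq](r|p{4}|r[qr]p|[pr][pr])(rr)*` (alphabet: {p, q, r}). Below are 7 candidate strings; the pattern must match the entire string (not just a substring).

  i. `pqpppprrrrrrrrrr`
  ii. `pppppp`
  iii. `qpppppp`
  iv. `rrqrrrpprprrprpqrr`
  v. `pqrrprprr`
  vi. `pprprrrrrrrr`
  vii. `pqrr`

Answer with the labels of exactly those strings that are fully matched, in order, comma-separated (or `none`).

i → match
ii. `pppppp` → match
iii. `qpppppp` → no match — must start with `p`
iv → no match — must start with `p`
v. `pqrrprprr` → no match
vi. `pprprrrrrrrr` → match
vii. `pqrr` → match

i, ii, vi, vii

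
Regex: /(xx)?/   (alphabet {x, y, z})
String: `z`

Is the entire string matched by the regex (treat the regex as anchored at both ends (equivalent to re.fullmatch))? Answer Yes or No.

No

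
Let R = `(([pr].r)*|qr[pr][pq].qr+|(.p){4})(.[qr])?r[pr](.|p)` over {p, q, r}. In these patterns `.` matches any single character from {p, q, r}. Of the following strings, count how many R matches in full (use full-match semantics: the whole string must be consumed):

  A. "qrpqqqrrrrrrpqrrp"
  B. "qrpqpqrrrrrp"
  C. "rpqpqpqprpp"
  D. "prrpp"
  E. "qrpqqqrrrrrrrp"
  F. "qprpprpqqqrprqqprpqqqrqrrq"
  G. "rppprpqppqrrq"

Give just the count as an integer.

A → match
B. "qrpqpqrrrrrp" → match
C. "rpqpqpqprpp" → match
D. "prrpp" → match
E → match
F → no match
G → match
Total matched: 6

6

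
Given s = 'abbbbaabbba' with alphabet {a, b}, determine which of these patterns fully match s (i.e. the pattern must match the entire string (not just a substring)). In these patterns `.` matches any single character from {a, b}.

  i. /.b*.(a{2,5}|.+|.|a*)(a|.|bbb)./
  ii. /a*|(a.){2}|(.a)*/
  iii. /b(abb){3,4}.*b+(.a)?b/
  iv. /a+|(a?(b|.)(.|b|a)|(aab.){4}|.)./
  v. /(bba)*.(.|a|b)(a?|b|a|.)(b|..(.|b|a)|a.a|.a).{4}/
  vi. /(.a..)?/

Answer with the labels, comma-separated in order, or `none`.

i → match
ii → no match
iii → no match — must start with 'babb'
iv → no match
v → no match
vi → no match

i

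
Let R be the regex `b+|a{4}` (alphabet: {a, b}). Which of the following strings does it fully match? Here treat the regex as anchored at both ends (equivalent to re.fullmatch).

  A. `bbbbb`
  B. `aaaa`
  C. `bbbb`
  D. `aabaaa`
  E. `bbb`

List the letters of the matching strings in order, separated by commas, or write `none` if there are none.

A → match
B → match
C → match
D → no match
E → match

A, B, C, E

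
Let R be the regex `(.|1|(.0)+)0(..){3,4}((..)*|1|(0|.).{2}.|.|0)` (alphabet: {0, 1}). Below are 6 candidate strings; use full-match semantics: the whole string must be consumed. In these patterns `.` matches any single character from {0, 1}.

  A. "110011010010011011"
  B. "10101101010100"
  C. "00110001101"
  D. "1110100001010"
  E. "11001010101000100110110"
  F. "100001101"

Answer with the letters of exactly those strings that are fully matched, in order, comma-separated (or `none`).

B, C, F

A → no match
B → match
C → match
D → no match
E → no match
F → match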